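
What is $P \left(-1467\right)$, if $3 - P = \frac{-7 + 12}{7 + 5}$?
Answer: $- \frac{15159}{4} \approx -3789.8$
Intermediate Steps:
$P = \frac{31}{12}$ ($P = 3 - \frac{-7 + 12}{7 + 5} = 3 - \frac{5}{12} = \frac{31}{12} \approx 2.5833$)
$P \left(-1467\right) = \frac{31}{12} \left(-1467\right) = - \frac{15159}{4}$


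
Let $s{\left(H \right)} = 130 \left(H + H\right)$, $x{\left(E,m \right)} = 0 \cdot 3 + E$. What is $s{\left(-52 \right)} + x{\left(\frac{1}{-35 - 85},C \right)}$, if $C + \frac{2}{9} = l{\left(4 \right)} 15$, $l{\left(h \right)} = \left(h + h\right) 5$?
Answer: $- \frac{1622401}{120} \approx -13520.0$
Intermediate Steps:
$l{\left(h \right)} = 10 h$ ($l{\left(h \right)} = 2 h 5 = 10 h$)
$C = \frac{5398}{9}$ ($C = - \frac{2}{9} + 10 \cdot 4 \cdot 15 = - \frac{2}{9} + 40 \cdot 15 = - \frac{2}{9} + 600 = \frac{5398}{9} \approx 599.78$)
$x{\left(E,m \right)} = E$ ($x{\left(E,m \right)} = 0 + E = E$)
$s{\left(H \right)} = 260 H$ ($s{\left(H \right)} = 130 \cdot 2 H = 260 H$)
$s{\left(-52 \right)} + x{\left(\frac{1}{-35 - 85},C \right)} = 260 \left(-52\right) + \frac{1}{-35 - 85} = -13520 + \frac{1}{-120} = -13520 - \frac{1}{120} = - \frac{1622401}{120}$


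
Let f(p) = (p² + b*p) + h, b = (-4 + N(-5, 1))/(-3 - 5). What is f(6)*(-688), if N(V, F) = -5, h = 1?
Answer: -30100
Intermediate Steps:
b = 9/8 (b = (-4 - 5)/(-3 - 5) = -9/(-8) = -9*(-⅛) = 9/8 ≈ 1.1250)
f(p) = 1 + p² + 9*p/8 (f(p) = (p² + 9*p/8) + 1 = 1 + p² + 9*p/8)
f(6)*(-688) = (1 + 6² + (9/8)*6)*(-688) = (1 + 36 + 27/4)*(-688) = (175/4)*(-688) = -30100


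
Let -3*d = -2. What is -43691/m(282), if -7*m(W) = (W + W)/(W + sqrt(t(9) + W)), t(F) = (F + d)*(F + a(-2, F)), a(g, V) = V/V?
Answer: 305837/2 + 305837*sqrt(213)/423 ≈ 1.6347e+5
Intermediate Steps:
a(g, V) = 1
d = 2/3 (d = -1/3*(-2) = 2/3 ≈ 0.66667)
t(F) = (1 + F)*(2/3 + F) (t(F) = (F + 2/3)*(F + 1) = (2/3 + F)*(1 + F) = (1 + F)*(2/3 + F))
m(W) = -2*W/(7*(W + sqrt(290/3 + W))) (m(W) = -(W + W)/(7*(W + sqrt((2/3 + 9**2 + (5/3)*9) + W))) = -2*W/(7*(W + sqrt((2/3 + 81 + 15) + W))) = -2*W/(7*(W + sqrt(290/3 + W))))
-43691/m(282) = -(-305837/2 - 305837*sqrt(3)*sqrt(290 + 3*282)/1692) = -(-305837/2 - 305837*sqrt(3)*sqrt(290 + 846)/1692) = -(-305837/2 - 305837*sqrt(213)/423) = -43691*(-7/2 - 7*sqrt(213)/423) = 305837/2 + 305837*sqrt(213)/423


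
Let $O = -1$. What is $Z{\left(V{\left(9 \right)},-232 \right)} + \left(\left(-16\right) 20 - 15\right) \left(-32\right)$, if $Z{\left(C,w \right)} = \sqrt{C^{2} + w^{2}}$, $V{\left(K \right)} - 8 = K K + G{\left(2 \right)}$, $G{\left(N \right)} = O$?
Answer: $10720 + 8 \sqrt{962} \approx 10968.0$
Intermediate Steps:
$G{\left(N \right)} = -1$
$V{\left(K \right)} = 7 + K^{2}$ ($V{\left(K \right)} = 8 + \left(K K - 1\right) = 8 + \left(K^{2} - 1\right) = 8 + \left(-1 + K^{2}\right) = 7 + K^{2}$)
$Z{\left(V{\left(9 \right)},-232 \right)} + \left(\left(-16\right) 20 - 15\right) \left(-32\right) = \sqrt{\left(7 + 9^{2}\right)^{2} + \left(-232\right)^{2}} + \left(\left(-16\right) 20 - 15\right) \left(-32\right) = \sqrt{\left(7 + 81\right)^{2} + 53824} + \left(-320 - 15\right) \left(-32\right) = \sqrt{88^{2} + 53824} - -10720 = \sqrt{7744 + 53824} + 10720 = \sqrt{61568} + 10720 = 8 \sqrt{962} + 10720 = 10720 + 8 \sqrt{962}$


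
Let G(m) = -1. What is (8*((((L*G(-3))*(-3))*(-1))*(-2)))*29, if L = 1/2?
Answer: 696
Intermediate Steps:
L = 1/2 ≈ 0.50000
(8*((((L*G(-3))*(-3))*(-1))*(-2)))*29 = (8*(((((1/2)*(-1))*(-3))*(-1))*(-2)))*29 = (8*((-1/2*(-3)*(-1))*(-2)))*29 = (8*(((3/2)*(-1))*(-2)))*29 = (8*(-3/2*(-2)))*29 = (8*3)*29 = 24*29 = 696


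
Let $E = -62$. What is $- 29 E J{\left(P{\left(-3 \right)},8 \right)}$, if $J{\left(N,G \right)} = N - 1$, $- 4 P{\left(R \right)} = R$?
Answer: $- \frac{899}{2} \approx -449.5$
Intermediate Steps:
$P{\left(R \right)} = - \frac{R}{4}$
$J{\left(N,G \right)} = -1 + N$
$- 29 E J{\left(P{\left(-3 \right)},8 \right)} = \left(-29\right) \left(-62\right) \left(-1 - - \frac{3}{4}\right) = 1798 \left(-1 + \frac{3}{4}\right) = 1798 \left(- \frac{1}{4}\right) = - \frac{899}{2}$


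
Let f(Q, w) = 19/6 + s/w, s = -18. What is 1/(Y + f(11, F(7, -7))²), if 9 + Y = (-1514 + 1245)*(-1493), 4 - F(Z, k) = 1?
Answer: 36/14458177 ≈ 2.4899e-6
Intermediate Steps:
F(Z, k) = 3 (F(Z, k) = 4 - 1*1 = 4 - 1 = 3)
f(Q, w) = 19/6 - 18/w
Y = 401608 (Y = -9 + (-1514 + 1245)*(-1493) = -9 - 269*(-1493) = -9 + 401617 = 401608)
1/(Y + f(11, F(7, -7))²) = 1/(401608 + (19/6 - 18/3)²) = 1/(401608 + (19/6 - 18*⅓)²) = 1/(401608 + (19/6 - 6)²) = 1/(401608 + (-17/6)²) = 1/(401608 + 289/36) = 1/(14458177/36) = 36/14458177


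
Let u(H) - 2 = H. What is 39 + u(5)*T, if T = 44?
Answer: 347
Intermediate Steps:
u(H) = 2 + H
39 + u(5)*T = 39 + (2 + 5)*44 = 39 + 7*44 = 39 + 308 = 347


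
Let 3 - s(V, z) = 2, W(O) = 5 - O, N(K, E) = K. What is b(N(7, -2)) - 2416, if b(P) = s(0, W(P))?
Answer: -2415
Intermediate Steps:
s(V, z) = 1 (s(V, z) = 3 - 1*2 = 3 - 2 = 1)
b(P) = 1
b(N(7, -2)) - 2416 = 1 - 2416 = -2415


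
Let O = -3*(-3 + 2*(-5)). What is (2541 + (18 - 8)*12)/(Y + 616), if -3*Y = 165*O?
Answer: -2661/1529 ≈ -1.7404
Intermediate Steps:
O = 39 (O = -3*(-3 - 10) = -3*(-13) = 39)
Y = -2145 (Y = -55*39 = -⅓*6435 = -2145)
(2541 + (18 - 8)*12)/(Y + 616) = (2541 + (18 - 8)*12)/(-2145 + 616) = (2541 + 10*12)/(-1529) = (2541 + 120)*(-1/1529) = 2661*(-1/1529) = -2661/1529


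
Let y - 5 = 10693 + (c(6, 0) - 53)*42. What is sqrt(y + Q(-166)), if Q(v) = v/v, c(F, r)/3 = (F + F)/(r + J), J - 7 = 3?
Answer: sqrt(215605)/5 ≈ 92.867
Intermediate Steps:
J = 10 (J = 7 + 3 = 10)
c(F, r) = 6*F/(10 + r) (c(F, r) = 3*((F + F)/(r + 10)) = 3*((2*F)/(10 + r)) = 3*(2*F/(10 + r)) = 6*F/(10 + r))
y = 43116/5 (y = 5 + (10693 + (6*6/(10 + 0) - 53)*42) = 5 + (10693 + (6*6/10 - 53)*42) = 5 + (10693 + (6*6*(1/10) - 53)*42) = 5 + (10693 + (18/5 - 53)*42) = 5 + (10693 - 247/5*42) = 5 + (10693 - 10374/5) = 5 + 43091/5 = 43116/5 ≈ 8623.2)
Q(v) = 1
sqrt(y + Q(-166)) = sqrt(43116/5 + 1) = sqrt(43121/5) = sqrt(215605)/5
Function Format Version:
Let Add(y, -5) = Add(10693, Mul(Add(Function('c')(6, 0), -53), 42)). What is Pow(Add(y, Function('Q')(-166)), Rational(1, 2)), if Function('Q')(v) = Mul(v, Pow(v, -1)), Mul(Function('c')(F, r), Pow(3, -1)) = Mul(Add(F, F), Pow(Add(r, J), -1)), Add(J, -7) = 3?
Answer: Mul(Rational(1, 5), Pow(215605, Rational(1, 2))) ≈ 92.867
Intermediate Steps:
J = 10 (J = Add(7, 3) = 10)
Function('c')(F, r) = Mul(6, F, Pow(Add(10, r), -1)) (Function('c')(F, r) = Mul(3, Mul(Add(F, F), Pow(Add(r, 10), -1))) = Mul(3, Mul(Mul(2, F), Pow(Add(10, r), -1))) = Mul(3, Mul(2, F, Pow(Add(10, r), -1))) = Mul(6, F, Pow(Add(10, r), -1)))
y = Rational(43116, 5) (y = Add(5, Add(10693, Mul(Add(Mul(6, 6, Pow(Add(10, 0), -1)), -53), 42))) = Add(5, Add(10693, Mul(Add(Mul(6, 6, Pow(10, -1)), -53), 42))) = Add(5, Add(10693, Mul(Add(Mul(6, 6, Rational(1, 10)), -53), 42))) = Add(5, Add(10693, Mul(Add(Rational(18, 5), -53), 42))) = Add(5, Add(10693, Mul(Rational(-247, 5), 42))) = Add(5, Add(10693, Rational(-10374, 5))) = Add(5, Rational(43091, 5)) = Rational(43116, 5) ≈ 8623.2)
Function('Q')(v) = 1
Pow(Add(y, Function('Q')(-166)), Rational(1, 2)) = Pow(Add(Rational(43116, 5), 1), Rational(1, 2)) = Pow(Rational(43121, 5), Rational(1, 2)) = Mul(Rational(1, 5), Pow(215605, Rational(1, 2)))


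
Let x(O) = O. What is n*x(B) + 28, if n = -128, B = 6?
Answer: -740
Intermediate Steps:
n*x(B) + 28 = -128*6 + 28 = -768 + 28 = -740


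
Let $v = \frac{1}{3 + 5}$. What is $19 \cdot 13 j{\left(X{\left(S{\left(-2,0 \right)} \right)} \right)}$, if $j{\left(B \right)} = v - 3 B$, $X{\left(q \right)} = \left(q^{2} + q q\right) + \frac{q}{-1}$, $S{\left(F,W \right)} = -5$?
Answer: $- \frac{325793}{8} \approx -40724.0$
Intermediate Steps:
$X{\left(q \right)} = - q + 2 q^{2}$ ($X{\left(q \right)} = \left(q^{2} + q^{2}\right) + q \left(-1\right) = 2 q^{2} - q = - q + 2 q^{2}$)
$v = \frac{1}{8} \approx 0.125$
$j{\left(B \right)} = \frac{1}{8} - 3 B$
$19 \cdot 13 j{\left(X{\left(S{\left(-2,0 \right)} \right)} \right)} = 19 \cdot 13 \left(\frac{1}{8} - 3 \left(- 5 \left(-1 + 2 \left(-5\right)\right)\right)\right) = 247 \left(\frac{1}{8} - 3 \left(- 5 \left(-1 - 10\right)\right)\right) = 247 \left(\frac{1}{8} - 3 \left(\left(-5\right) \left(-11\right)\right)\right) = 247 \left(\frac{1}{8} - 165\right) = 247 \left(- \frac{1319}{8}\right) = - \frac{325793}{8}$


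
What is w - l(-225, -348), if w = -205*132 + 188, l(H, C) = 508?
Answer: -27380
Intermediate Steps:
w = -26872 (w = -27060 + 188 = -26872)
w - l(-225, -348) = -26872 - 1*508 = -26872 - 508 = -27380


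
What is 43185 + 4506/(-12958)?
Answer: 279793362/6479 ≈ 43185.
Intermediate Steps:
43185 + 4506/(-12958) = 43185 + 4506*(-1/12958) = 43185 - 2253/6479 = 279793362/6479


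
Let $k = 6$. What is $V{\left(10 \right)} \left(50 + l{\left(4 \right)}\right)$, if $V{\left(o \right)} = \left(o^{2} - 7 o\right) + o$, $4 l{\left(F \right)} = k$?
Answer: $2060$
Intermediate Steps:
$l{\left(F \right)} = \frac{3}{2}$ ($l{\left(F \right)} = \frac{1}{4} \cdot 6 = \frac{3}{2}$)
$V{\left(o \right)} = o^{2} - 6 o$
$V{\left(10 \right)} \left(50 + l{\left(4 \right)}\right) = 10 \left(-6 + 10\right) \left(50 + \frac{3}{2}\right) = 10 \cdot 4 \cdot \frac{103}{2} = 40 \cdot \frac{103}{2} = 2060$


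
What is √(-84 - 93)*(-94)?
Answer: -94*I*√177 ≈ -1250.6*I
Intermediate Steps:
√(-84 - 93)*(-94) = √(-177)*(-94) = (I*√177)*(-94) = -94*I*√177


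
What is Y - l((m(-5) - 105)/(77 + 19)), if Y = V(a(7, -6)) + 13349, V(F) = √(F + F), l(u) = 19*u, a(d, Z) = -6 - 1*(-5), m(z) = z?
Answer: 641797/48 + I*√2 ≈ 13371.0 + 1.4142*I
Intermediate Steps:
a(d, Z) = -1 (a(d, Z) = -6 + 5 = -1)
V(F) = √2*√F (V(F) = √(2*F) = √2*√F)
Y = 13349 + I*√2 (Y = √2*√(-1) + 13349 = √2*I + 13349 = I*√2 + 13349 = 13349 + I*√2 ≈ 13349.0 + 1.4142*I)
Y - l((m(-5) - 105)/(77 + 19)) = (13349 + I*√2) - 19*(-5 - 105)/(77 + 19) = (13349 + I*√2) - 19*(-110/96) = (13349 + I*√2) - 19*(-110*1/96) = (13349 + I*√2) - 19*(-55)/48 = (13349 + I*√2) - 1*(-1045/48) = (13349 + I*√2) + 1045/48 = 641797/48 + I*√2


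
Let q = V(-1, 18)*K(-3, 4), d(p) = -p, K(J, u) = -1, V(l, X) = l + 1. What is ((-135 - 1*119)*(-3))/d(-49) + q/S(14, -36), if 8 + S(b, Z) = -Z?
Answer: 762/49 ≈ 15.551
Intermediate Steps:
S(b, Z) = -8 - Z
V(l, X) = 1 + l
q = 0 (q = (1 - 1)*(-1) = 0*(-1) = 0)
((-135 - 1*119)*(-3))/d(-49) + q/S(14, -36) = ((-135 - 1*119)*(-3))/((-1*(-49))) + 0/(-8 - 1*(-36)) = ((-135 - 119)*(-3))/49 + 0/(-8 + 36) = -254*(-3)*(1/49) + 0/28 = 762*(1/49) + 0*(1/28) = 762/49 + 0 = 762/49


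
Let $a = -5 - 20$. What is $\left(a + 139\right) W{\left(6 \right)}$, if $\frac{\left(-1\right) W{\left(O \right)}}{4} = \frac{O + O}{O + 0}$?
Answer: $-912$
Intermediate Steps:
$W{\left(O \right)} = -8$ ($W{\left(O \right)} = - 4 \frac{O + O}{O + 0} = - 4 \frac{2 O}{O} = \left(-4\right) 2 = -8$)
$a = -25$ ($a = -5 - 20 = -25$)
$\left(a + 139\right) W{\left(6 \right)} = \left(-25 + 139\right) \left(-8\right) = 114 \left(-8\right) = -912$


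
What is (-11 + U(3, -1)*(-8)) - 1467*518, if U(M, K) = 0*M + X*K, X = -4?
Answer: -759949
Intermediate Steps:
U(M, K) = -4*K (U(M, K) = 0*M - 4*K = 0 - 4*K = -4*K)
(-11 + U(3, -1)*(-8)) - 1467*518 = (-11 - 4*(-1)*(-8)) - 1467*518 = (-11 + 4*(-8)) - 759906 = (-11 - 32) - 759906 = -43 - 759906 = -759949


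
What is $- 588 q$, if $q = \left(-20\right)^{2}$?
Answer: $-235200$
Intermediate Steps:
$q = 400$
$- 588 q = \left(-588\right) 400 = -235200$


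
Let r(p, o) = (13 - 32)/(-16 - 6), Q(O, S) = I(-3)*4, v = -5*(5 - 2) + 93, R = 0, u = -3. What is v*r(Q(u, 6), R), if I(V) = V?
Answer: 741/11 ≈ 67.364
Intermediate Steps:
v = 78 (v = -5*3 + 93 = -15 + 93 = 78)
Q(O, S) = -12 (Q(O, S) = -3*4 = -12)
r(p, o) = 19/22 (r(p, o) = -19/(-22) = -19*(-1/22) = 19/22)
v*r(Q(u, 6), R) = 78*(19/22) = 741/11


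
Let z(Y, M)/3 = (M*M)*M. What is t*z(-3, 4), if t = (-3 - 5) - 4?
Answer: -2304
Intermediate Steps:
z(Y, M) = 3*M³ (z(Y, M) = 3*((M*M)*M) = 3*(M²*M) = 3*M³)
t = -12 (t = -8 - 4 = -12)
t*z(-3, 4) = -36*4³ = -36*64 = -12*192 = -2304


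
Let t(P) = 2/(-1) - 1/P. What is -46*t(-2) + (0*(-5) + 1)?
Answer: 70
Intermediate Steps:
t(P) = -2 - 1/P (t(P) = 2*(-1) - 1/P = -2 - 1/P)
-46*t(-2) + (0*(-5) + 1) = -46*(-2 - 1/(-2)) + (0*(-5) + 1) = -46*(-2 - 1*(-½)) + (0 + 1) = -46*(-2 + ½) + 1 = -46*(-3/2) + 1 = 69 + 1 = 70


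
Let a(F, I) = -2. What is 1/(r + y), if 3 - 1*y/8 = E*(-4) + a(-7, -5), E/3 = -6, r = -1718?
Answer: -1/2254 ≈ -0.00044366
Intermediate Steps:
E = -18 (E = 3*(-6) = -18)
y = -536 (y = 24 - 8*(-18*(-4) - 2) = 24 - 8*(72 - 2) = 24 - 8*70 = 24 - 560 = -536)
1/(r + y) = 1/(-1718 - 536) = 1/(-2254) = -1/2254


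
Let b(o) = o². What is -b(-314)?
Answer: -98596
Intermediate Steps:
-b(-314) = -1*(-314)² = -1*98596 = -98596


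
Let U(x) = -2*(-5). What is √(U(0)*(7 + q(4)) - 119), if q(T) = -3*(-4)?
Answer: √71 ≈ 8.4261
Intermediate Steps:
U(x) = 10
q(T) = 12
√(U(0)*(7 + q(4)) - 119) = √(10*(7 + 12) - 119) = √(10*19 - 119) = √(190 - 119) = √71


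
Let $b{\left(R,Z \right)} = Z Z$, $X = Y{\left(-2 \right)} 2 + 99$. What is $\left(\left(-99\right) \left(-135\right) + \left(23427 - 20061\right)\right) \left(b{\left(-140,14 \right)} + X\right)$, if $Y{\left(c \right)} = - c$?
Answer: $5002569$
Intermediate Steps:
$X = 103$ ($X = \left(-1\right) \left(-2\right) 2 + 99 = 2 \cdot 2 + 99 = 4 + 99 = 103$)
$b{\left(R,Z \right)} = Z^{2}$
$\left(\left(-99\right) \left(-135\right) + \left(23427 - 20061\right)\right) \left(b{\left(-140,14 \right)} + X\right) = \left(\left(-99\right) \left(-135\right) + \left(23427 - 20061\right)\right) \left(14^{2} + 103\right) = \left(13365 + 3366\right) \left(196 + 103\right) = 16731 \cdot 299 = 5002569$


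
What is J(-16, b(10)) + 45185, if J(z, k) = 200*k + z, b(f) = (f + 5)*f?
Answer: 75169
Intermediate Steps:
b(f) = f*(5 + f) (b(f) = (5 + f)*f = f*(5 + f))
J(z, k) = z + 200*k
J(-16, b(10)) + 45185 = (-16 + 200*(10*(5 + 10))) + 45185 = (-16 + 200*(10*15)) + 45185 = (-16 + 200*150) + 45185 = (-16 + 30000) + 45185 = 29984 + 45185 = 75169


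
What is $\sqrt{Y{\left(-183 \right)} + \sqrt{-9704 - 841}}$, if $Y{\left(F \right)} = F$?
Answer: $\sqrt{-183 + i \sqrt{10545}} \approx 3.6635 + 14.015 i$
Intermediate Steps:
$\sqrt{Y{\left(-183 \right)} + \sqrt{-9704 - 841}} = \sqrt{-183 + \sqrt{-9704 - 841}} = \sqrt{-183 + \sqrt{-10545}} = \sqrt{-183 + i \sqrt{10545}}$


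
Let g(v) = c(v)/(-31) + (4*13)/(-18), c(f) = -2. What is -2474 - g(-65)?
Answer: -689458/279 ≈ -2471.2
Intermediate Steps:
g(v) = -788/279 (g(v) = -2/(-31) + (4*13)/(-18) = -2*(-1/31) + 52*(-1/18) = 2/31 - 26/9 = -788/279)
-2474 - g(-65) = -2474 - 1*(-788/279) = -2474 + 788/279 = -689458/279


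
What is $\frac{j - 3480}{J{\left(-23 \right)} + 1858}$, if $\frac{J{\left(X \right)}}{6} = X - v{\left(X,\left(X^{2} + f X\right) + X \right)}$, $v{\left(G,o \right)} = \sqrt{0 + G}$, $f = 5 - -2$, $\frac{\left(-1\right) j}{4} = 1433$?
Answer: $- \frac{3961160}{739807} - \frac{13818 i \sqrt{23}}{739807} \approx -5.3543 - 0.089576 i$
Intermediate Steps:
$j = -5732$ ($j = \left(-4\right) 1433 = -5732$)
$f = 7$ ($f = 5 + 2 = 7$)
$v{\left(G,o \right)} = \sqrt{G}$
$J{\left(X \right)} = - 6 \sqrt{X} + 6 X$ ($J{\left(X \right)} = 6 \left(X - \sqrt{X}\right) = - 6 \sqrt{X} + 6 X$)
$\frac{j - 3480}{J{\left(-23 \right)} + 1858} = \frac{-5732 - 3480}{\left(- 6 \sqrt{-23} + 6 \left(-23\right)\right) + 1858} = - \frac{9212}{\left(- 6 i \sqrt{23} - 138\right) + 1858} = - \frac{9212}{\left(-138 - 6 i \sqrt{23}\right) + 1858} = - \frac{9212}{1720 - 6 i \sqrt{23}}$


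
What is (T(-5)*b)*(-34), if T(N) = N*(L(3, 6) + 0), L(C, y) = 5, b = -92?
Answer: -78200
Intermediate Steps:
T(N) = 5*N (T(N) = N*(5 + 0) = N*5 = 5*N)
(T(-5)*b)*(-34) = ((5*(-5))*(-92))*(-34) = -25*(-92)*(-34) = 2300*(-34) = -78200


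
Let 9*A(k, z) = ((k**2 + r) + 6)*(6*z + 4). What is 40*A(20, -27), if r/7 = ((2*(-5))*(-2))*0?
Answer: -2565920/9 ≈ -2.8510e+5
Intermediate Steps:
r = 0 (r = 7*(((2*(-5))*(-2))*0) = 7*(-10*(-2)*0) = 7*(20*0) = 7*0 = 0)
A(k, z) = (4 + 6*z)*(6 + k**2)/9 (A(k, z) = (((k**2 + 0) + 6)*(6*z + 4))/9 = ((k**2 + 6)*(4 + 6*z))/9 = ((6 + k**2)*(4 + 6*z))/9 = ((4 + 6*z)*(6 + k**2))/9 = (4 + 6*z)*(6 + k**2)/9)
40*A(20, -27) = 40*(8/3 + 4*(-27) + (4/9)*20**2 + (2/3)*(-27)*20**2) = 40*(8/3 - 108 + (4/9)*400 + (2/3)*(-27)*400) = 40*(8/3 - 108 + 1600/9 - 7200) = 40*(-64148/9) = -2565920/9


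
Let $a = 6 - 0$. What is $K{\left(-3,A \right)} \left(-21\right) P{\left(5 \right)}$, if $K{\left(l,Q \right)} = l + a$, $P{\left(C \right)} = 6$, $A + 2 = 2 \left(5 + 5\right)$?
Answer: $-378$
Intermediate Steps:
$A = 18$ ($A = -2 + 2 \left(5 + 5\right) = -2 + 2 \cdot 10 = -2 + 20 = 18$)
$a = 6$ ($a = 6 + 0 = 6$)
$K{\left(l,Q \right)} = 6 + l$ ($K{\left(l,Q \right)} = l + 6 = 6 + l$)
$K{\left(-3,A \right)} \left(-21\right) P{\left(5 \right)} = \left(6 - 3\right) \left(-21\right) 6 = 3 \left(-21\right) 6 = \left(-63\right) 6 = -378$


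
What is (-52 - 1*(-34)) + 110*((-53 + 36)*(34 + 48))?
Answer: -153358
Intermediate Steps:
(-52 - 1*(-34)) + 110*((-53 + 36)*(34 + 48)) = (-52 + 34) + 110*(-17*82) = -18 + 110*(-1394) = -18 - 153340 = -153358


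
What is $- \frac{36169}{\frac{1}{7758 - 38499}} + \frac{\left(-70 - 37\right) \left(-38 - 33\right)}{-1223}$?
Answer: $\frac{1359818505470}{1223} \approx 1.1119 \cdot 10^{9}$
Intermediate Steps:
$- \frac{36169}{\frac{1}{7758 - 38499}} + \frac{\left(-70 - 37\right) \left(-38 - 33\right)}{-1223} = - \frac{36169}{\frac{1}{-30741}} + \left(-107\right) \left(-71\right) \left(- \frac{1}{1223}\right) = - \frac{36169}{- \frac{1}{30741}} + 7597 \left(- \frac{1}{1223}\right) = \left(-36169\right) \left(-30741\right) - \frac{7597}{1223} = 1111871229 - \frac{7597}{1223} = \frac{1359818505470}{1223}$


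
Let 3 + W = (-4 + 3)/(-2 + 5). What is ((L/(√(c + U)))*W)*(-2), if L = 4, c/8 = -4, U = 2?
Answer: -8*I*√30/9 ≈ -4.8686*I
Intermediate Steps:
c = -32 (c = 8*(-4) = -32)
W = -10/3 (W = -3 + (-4 + 3)/(-2 + 5) = -3 - 1/3 = -3 - 1*⅓ = -3 - ⅓ = -10/3 ≈ -3.3333)
((L/(√(c + U)))*W)*(-2) = ((4/(√(-32 + 2)))*(-10/3))*(-2) = ((4/(√(-30)))*(-10/3))*(-2) = ((4/((I*√30)))*(-10/3))*(-2) = ((4*(-I*√30/30))*(-10/3))*(-2) = (-2*I*√30/15*(-10/3))*(-2) = (4*I*√30/9)*(-2) = -8*I*√30/9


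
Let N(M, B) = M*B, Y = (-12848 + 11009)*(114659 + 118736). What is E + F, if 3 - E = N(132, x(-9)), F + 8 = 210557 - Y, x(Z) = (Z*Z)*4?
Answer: 429381189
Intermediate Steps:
x(Z) = 4*Z**2 (x(Z) = Z**2*4 = 4*Z**2)
Y = -429213405 (Y = -1839*233395 = -429213405)
F = 429423954 (F = -8 + (210557 - 1*(-429213405)) = -8 + (210557 + 429213405) = -8 + 429423962 = 429423954)
N(M, B) = B*M
E = -42765 (E = 3 - 4*(-9)**2*132 = 3 - 4*81*132 = 3 - 324*132 = 3 - 1*42768 = 3 - 42768 = -42765)
E + F = -42765 + 429423954 = 429381189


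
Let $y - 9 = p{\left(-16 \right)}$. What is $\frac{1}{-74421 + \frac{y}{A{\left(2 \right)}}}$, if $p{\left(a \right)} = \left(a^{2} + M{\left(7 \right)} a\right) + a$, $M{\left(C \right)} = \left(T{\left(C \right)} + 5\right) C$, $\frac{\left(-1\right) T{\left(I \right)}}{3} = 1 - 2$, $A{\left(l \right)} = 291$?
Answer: $- \frac{291}{21657158} \approx -1.3437 \cdot 10^{-5}$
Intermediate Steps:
$T{\left(I \right)} = 3$ ($T{\left(I \right)} = - 3 \left(1 - 2\right) = \left(-3\right) \left(-1\right) = 3$)
$M{\left(C \right)} = 8 C$ ($M{\left(C \right)} = \left(3 + 5\right) C = 8 C$)
$p{\left(a \right)} = a^{2} + 57 a$ ($p{\left(a \right)} = \left(a^{2} + 8 \cdot 7 a\right) + a = \left(a^{2} + 56 a\right) + a = a^{2} + 57 a$)
$y = -647$ ($y = 9 - 16 \left(57 - 16\right) = 9 - 656 = -647$)
$\frac{1}{-74421 + \frac{y}{A{\left(2 \right)}}} = \frac{1}{-74421 - \frac{647}{291}} = \frac{1}{- \frac{21657158}{291}} = - \frac{291}{21657158}$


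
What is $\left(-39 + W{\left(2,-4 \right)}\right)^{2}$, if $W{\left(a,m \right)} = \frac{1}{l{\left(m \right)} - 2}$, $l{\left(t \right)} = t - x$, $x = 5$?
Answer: $\frac{184900}{121} \approx 1528.1$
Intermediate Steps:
$l{\left(t \right)} = -5 + t$ ($l{\left(t \right)} = t - 5 = -5 + t$)
$W{\left(a,m \right)} = \frac{1}{-7 + m}$ ($W{\left(a,m \right)} = \frac{1}{\left(-5 + m\right) - 2} = \frac{1}{-7 + m}$)
$\left(-39 + W{\left(2,-4 \right)}\right)^{2} = \left(-39 + \frac{1}{-7 - 4}\right)^{2} = \left(-39 + \frac{1}{-11}\right)^{2} = \left(-39 - \frac{1}{11}\right)^{2} = \left(- \frac{430}{11}\right)^{2} = \frac{184900}{121}$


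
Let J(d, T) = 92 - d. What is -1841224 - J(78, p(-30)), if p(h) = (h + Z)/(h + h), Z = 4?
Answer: -1841238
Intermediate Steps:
p(h) = (4 + h)/(2*h) (p(h) = (h + 4)/(h + h) = (4 + h)/((2*h)) = (4 + h)*(1/(2*h)) = (4 + h)/(2*h))
-1841224 - J(78, p(-30)) = -1841224 - (92 - 1*78) = -1841224 - (92 - 78) = -1841224 - 1*14 = -1841224 - 14 = -1841238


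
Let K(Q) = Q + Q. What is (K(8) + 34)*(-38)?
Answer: -1900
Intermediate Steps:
K(Q) = 2*Q
(K(8) + 34)*(-38) = (2*8 + 34)*(-38) = (16 + 34)*(-38) = 50*(-38) = -1900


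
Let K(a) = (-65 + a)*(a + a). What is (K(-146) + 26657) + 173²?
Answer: 118198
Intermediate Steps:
K(a) = 2*a*(-65 + a) (K(a) = (-65 + a)*(2*a) = 2*a*(-65 + a))
(K(-146) + 26657) + 173² = (2*(-146)*(-65 - 146) + 26657) + 173² = (2*(-146)*(-211) + 26657) + 29929 = (61612 + 26657) + 29929 = 88269 + 29929 = 118198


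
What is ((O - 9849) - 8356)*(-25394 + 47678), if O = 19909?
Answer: 37971936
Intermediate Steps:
((O - 9849) - 8356)*(-25394 + 47678) = ((19909 - 9849) - 8356)*(-25394 + 47678) = (10060 - 8356)*22284 = 1704*22284 = 37971936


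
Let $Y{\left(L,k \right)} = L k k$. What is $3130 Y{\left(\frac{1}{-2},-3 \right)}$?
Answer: $-14085$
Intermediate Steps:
$Y{\left(L,k \right)} = L k^{2}$
$3130 Y{\left(\frac{1}{-2},-3 \right)} = 3130 \frac{\left(-3\right)^{2}}{-2} = 3130 \left(\left(- \frac{1}{2}\right) 9\right) = 3130 \left(- \frac{9}{2}\right) = -14085$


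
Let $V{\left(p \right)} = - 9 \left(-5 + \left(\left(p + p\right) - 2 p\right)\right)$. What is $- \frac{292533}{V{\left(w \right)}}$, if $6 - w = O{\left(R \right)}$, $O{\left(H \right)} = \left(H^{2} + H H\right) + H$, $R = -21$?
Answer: $- \frac{97511}{15} \approx -6500.7$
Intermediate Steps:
$O{\left(H \right)} = H + 2 H^{2}$ ($O{\left(H \right)} = \left(H^{2} + H^{2}\right) + H = 2 H^{2} + H = H + 2 H^{2}$)
$w = -855$ ($w = 6 - - 21 \left(1 + 2 \left(-21\right)\right) = 6 - - 21 \left(1 - 42\right) = 6 - \left(-21\right) \left(-41\right) = 6 - 861 = -855$)
$V{\left(p \right)} = 45$ ($V{\left(p \right)} = - 9 \left(-5 + \left(2 p - 2 p\right)\right) = - 9 \left(-5 + 0\right) = \left(-9\right) \left(-5\right) = 45$)
$- \frac{292533}{V{\left(w \right)}} = - \frac{292533}{45} = \left(-292533\right) \frac{1}{45} = - \frac{97511}{15}$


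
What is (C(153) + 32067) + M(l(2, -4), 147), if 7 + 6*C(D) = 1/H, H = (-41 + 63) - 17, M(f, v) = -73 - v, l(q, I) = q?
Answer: 477688/15 ≈ 31846.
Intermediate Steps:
H = 5 (H = 22 - 17 = 5)
C(D) = -17/15 (C(D) = -7/6 + (1/6)/5 = -7/6 + (1/6)*(1/5) = -7/6 + 1/30 = -17/15)
(C(153) + 32067) + M(l(2, -4), 147) = (-17/15 + 32067) + (-73 - 1*147) = 480988/15 + (-73 - 147) = 480988/15 - 220 = 477688/15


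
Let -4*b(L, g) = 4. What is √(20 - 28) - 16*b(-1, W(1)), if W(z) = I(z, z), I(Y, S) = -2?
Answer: 16 + 2*I*√2 ≈ 16.0 + 2.8284*I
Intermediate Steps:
W(z) = -2
b(L, g) = -1 (b(L, g) = -¼*4 = -1)
√(20 - 28) - 16*b(-1, W(1)) = √(20 - 28) - 16*(-1) = √(-8) + 16 = 2*I*√2 + 16 = 16 + 2*I*√2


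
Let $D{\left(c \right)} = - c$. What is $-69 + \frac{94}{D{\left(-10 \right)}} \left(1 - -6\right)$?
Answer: $- \frac{16}{5} \approx -3.2$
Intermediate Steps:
$-69 + \frac{94}{D{\left(-10 \right)}} \left(1 - -6\right) = -69 + \frac{94}{\left(-1\right) \left(-10\right)} \left(1 - -6\right) = -69 + \frac{94}{10} \left(1 + 6\right) = -69 + 94 \cdot \frac{1}{10} \cdot 7 = -69 + \frac{47}{5} \cdot 7 = -69 + \frac{329}{5} = - \frac{16}{5}$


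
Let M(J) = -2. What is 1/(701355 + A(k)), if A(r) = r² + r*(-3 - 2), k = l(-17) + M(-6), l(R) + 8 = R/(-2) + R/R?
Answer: 4/2805431 ≈ 1.4258e-6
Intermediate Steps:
l(R) = -7 - R/2 (l(R) = -8 + (R/(-2) + R/R) = -8 + (R*(-½) + 1) = -8 + (-R/2 + 1) = -8 + (1 - R/2) = -7 - R/2)
k = -½ (k = (-7 - ½*(-17)) - 2 = (-7 + 17/2) - 2 = 3/2 - 2 = -½ ≈ -0.50000)
A(r) = r² - 5*r (A(r) = r² + r*(-5) = r² - 5*r)
1/(701355 + A(k)) = 1/(701355 - (-5 - ½)/2) = 1/(701355 - ½*(-11/2)) = 1/(701355 + 11/4) = 1/(2805431/4) = 4/2805431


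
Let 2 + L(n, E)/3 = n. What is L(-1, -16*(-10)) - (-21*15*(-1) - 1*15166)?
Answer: 14842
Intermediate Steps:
L(n, E) = -6 + 3*n
L(-1, -16*(-10)) - (-21*15*(-1) - 1*15166) = (-6 + 3*(-1)) - (-21*15*(-1) - 1*15166) = (-6 - 3) - (-315*(-1) - 15166) = -9 - (315 - 15166) = -9 - 1*(-14851) = -9 + 14851 = 14842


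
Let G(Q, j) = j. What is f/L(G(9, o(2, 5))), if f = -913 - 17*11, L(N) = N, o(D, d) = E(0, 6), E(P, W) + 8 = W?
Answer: 550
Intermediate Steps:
E(P, W) = -8 + W
o(D, d) = -2 (o(D, d) = -8 + 6 = -2)
f = -1100 (f = -913 - 1*187 = -913 - 187 = -1100)
f/L(G(9, o(2, 5))) = -1100/(-2) = -1100*(-½) = 550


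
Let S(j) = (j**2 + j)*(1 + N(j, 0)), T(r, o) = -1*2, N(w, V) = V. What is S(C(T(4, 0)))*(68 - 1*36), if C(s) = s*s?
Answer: 640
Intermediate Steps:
T(r, o) = -2
C(s) = s**2
S(j) = j + j**2 (S(j) = (j**2 + j)*(1 + 0) = (j + j**2)*1 = j + j**2)
S(C(T(4, 0)))*(68 - 1*36) = ((-2)**2*(1 + (-2)**2))*(68 - 1*36) = (4*(1 + 4))*(68 - 36) = (4*5)*32 = 20*32 = 640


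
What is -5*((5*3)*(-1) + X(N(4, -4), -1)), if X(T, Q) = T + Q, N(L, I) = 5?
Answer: 55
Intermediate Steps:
X(T, Q) = Q + T
-5*((5*3)*(-1) + X(N(4, -4), -1)) = -5*((5*3)*(-1) + (-1 + 5)) = -5*(15*(-1) + 4) = -5*(-15 + 4) = -5*(-11) = 55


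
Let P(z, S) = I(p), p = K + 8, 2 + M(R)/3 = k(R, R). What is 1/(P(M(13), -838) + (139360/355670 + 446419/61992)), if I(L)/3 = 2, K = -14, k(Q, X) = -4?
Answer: 314981352/4281560267 ≈ 0.073567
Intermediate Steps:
M(R) = -18 (M(R) = -6 + 3*(-4) = -6 - 12 = -18)
p = -6 (p = -14 + 8 = -6)
I(L) = 6 (I(L) = 3*2 = 6)
P(z, S) = 6
1/(P(M(13), -838) + (139360/355670 + 446419/61992)) = 1/(6 + (139360/355670 + 446419/61992)) = 1/(6 + (139360*(1/355670) + 446419*(1/61992))) = 1/(6 + (13936/35567 + 446419/61992)) = 1/(6 + 2391672155/314981352) = 1/(4281560267/314981352) = 314981352/4281560267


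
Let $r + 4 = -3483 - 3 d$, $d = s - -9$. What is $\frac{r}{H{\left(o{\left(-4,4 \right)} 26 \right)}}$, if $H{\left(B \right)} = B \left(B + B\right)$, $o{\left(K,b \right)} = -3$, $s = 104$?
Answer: $- \frac{1913}{6084} \approx -0.31443$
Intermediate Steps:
$d = 113$ ($d = 104 - -9 = 104 + 9 = 113$)
$H{\left(B \right)} = 2 B^{2}$ ($H{\left(B \right)} = B 2 B = 2 B^{2}$)
$r = -3826$ ($r = -4 - \left(3483 + 3 \cdot 113\right) = -4 - 3822 = -3826$)
$\frac{r}{H{\left(o{\left(-4,4 \right)} 26 \right)}} = - \frac{3826}{2 \left(\left(-3\right) 26\right)^{2}} = - \frac{3826}{2 \left(-78\right)^{2}} = - \frac{3826}{2 \cdot 6084} = - \frac{3826}{12168} = \left(-3826\right) \frac{1}{12168} = - \frac{1913}{6084}$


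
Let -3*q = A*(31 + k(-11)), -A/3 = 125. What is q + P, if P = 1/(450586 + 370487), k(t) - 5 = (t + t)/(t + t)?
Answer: 3797462626/821073 ≈ 4625.0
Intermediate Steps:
k(t) = 6 (k(t) = 5 + (t + t)/(t + t) = 5 + (2*t)/((2*t)) = 5 + (2*t)*(1/(2*t)) = 5 + 1 = 6)
A = -375 (A = -3*125 = -375)
q = 4625 (q = -(-125)*(31 + 6) = -(-125)*37 = -⅓*(-13875) = 4625)
P = 1/821073 ≈ 1.2179e-6
q + P = 4625 + 1/821073 = 3797462626/821073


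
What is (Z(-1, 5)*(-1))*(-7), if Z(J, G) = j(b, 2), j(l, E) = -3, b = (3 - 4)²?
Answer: -21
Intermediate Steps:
b = 1 (b = (-1)² = 1)
Z(J, G) = -3
(Z(-1, 5)*(-1))*(-7) = -3*(-1)*(-7) = 3*(-7) = -21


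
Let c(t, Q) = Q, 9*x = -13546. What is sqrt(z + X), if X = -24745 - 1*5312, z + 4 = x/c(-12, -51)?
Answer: I*sqrt(703007103)/153 ≈ 173.3*I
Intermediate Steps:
x = -13546/9 (x = (1/9)*(-13546) = -13546/9 ≈ -1505.1)
z = 11710/459 (z = -4 - 13546/9/(-51) = -4 - 13546/9*(-1/51) = -4 + 13546/459 = 11710/459 ≈ 25.512)
X = -30057 (X = -24745 - 5312 = -30057)
sqrt(z + X) = sqrt(11710/459 - 30057) = sqrt(-13784453/459) = I*sqrt(703007103)/153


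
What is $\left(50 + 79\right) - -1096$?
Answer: $1225$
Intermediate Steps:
$\left(50 + 79\right) - -1096 = 129 + 1096 = 1225$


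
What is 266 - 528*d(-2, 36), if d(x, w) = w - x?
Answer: -19798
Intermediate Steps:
266 - 528*d(-2, 36) = 266 - 528*(36 - 1*(-2)) = 266 - 528*(36 + 2) = 266 - 528*38 = 266 - 20064 = -19798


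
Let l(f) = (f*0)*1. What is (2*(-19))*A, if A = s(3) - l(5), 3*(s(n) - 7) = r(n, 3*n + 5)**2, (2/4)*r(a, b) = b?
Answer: -30590/3 ≈ -10197.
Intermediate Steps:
l(f) = 0 (l(f) = 0*1 = 0)
r(a, b) = 2*b
s(n) = 7 + (10 + 6*n)**2/3 (s(n) = 7 + (2*(3*n + 5))**2/3 = 7 + (2*(5 + 3*n))**2/3 = 7 + (10 + 6*n)**2/3)
A = 805/3 (A = (7 + 4*(5 + 3*3)**2/3) - 1*0 = (7 + 4*(5 + 9)**2/3) + 0 = (7 + (4/3)*14**2) + 0 = (7 + (4/3)*196) + 0 = (7 + 784/3) + 0 = 805/3 + 0 = 805/3 ≈ 268.33)
(2*(-19))*A = (2*(-19))*(805/3) = -38*805/3 = -30590/3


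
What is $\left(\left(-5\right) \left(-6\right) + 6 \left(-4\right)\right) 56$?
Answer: $336$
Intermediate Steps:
$\left(\left(-5\right) \left(-6\right) + 6 \left(-4\right)\right) 56 = \left(30 - 24\right) 56 = 6 \cdot 56 = 336$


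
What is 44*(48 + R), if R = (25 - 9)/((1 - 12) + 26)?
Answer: 32384/15 ≈ 2158.9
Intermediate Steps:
R = 16/15 (R = 16/(-11 + 26) = 16/15 ≈ 1.0667)
44*(48 + R) = 44*(48 + 16/15) = 44*(736/15) = 32384/15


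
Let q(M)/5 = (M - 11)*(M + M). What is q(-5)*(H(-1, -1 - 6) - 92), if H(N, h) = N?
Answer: -74400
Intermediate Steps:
q(M) = 10*M*(-11 + M) (q(M) = 5*((M - 11)*(M + M)) = 5*((-11 + M)*(2*M)) = 5*(2*M*(-11 + M)) = 10*M*(-11 + M))
q(-5)*(H(-1, -1 - 6) - 92) = (10*(-5)*(-11 - 5))*(-1 - 92) = (10*(-5)*(-16))*(-93) = 800*(-93) = -74400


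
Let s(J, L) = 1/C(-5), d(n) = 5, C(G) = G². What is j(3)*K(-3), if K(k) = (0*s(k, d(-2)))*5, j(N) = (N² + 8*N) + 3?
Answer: 0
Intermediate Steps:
j(N) = 3 + N² + 8*N
s(J, L) = 1/25 (s(J, L) = 1/((-5)²) = 1/25)
K(k) = 0 (K(k) = (0*(1/25))*5 = 0*5 = 0)
j(3)*K(-3) = (3 + 3² + 8*3)*0 = (3 + 9 + 24)*0 = 36*0 = 0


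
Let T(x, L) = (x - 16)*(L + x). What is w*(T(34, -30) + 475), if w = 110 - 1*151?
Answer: -22427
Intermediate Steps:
w = -41 (w = 110 - 151 = -41)
T(x, L) = (-16 + x)*(L + x)
w*(T(34, -30) + 475) = -41*((34² - 16*(-30) - 16*34 - 30*34) + 475) = -41*((1156 + 480 - 544 - 1020) + 475) = -41*(72 + 475) = -41*547 = -22427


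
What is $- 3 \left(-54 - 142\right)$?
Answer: $588$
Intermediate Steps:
$- 3 \left(-54 - 142\right) = \left(-3\right) \left(-196\right) = 588$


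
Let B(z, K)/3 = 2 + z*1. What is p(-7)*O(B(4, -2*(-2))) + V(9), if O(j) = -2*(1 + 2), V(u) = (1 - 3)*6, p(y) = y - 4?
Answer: 54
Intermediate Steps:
p(y) = -4 + y
B(z, K) = 6 + 3*z (B(z, K) = 3*(2 + z*1) = 3*(2 + z) = 6 + 3*z)
V(u) = -12 (V(u) = -2*6 = -12)
O(j) = -6 (O(j) = -2*3 = -6)
p(-7)*O(B(4, -2*(-2))) + V(9) = (-4 - 7)*(-6) - 12 = -11*(-6) - 12 = 66 - 12 = 54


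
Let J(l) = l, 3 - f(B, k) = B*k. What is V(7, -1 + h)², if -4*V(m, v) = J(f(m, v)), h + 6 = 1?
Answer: 2025/16 ≈ 126.56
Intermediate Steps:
h = -5 (h = -6 + 1 = -5)
f(B, k) = 3 - B*k
V(m, v) = -¾ + m*v/4 (V(m, v) = -(3 - m*v)/4 = -¾ + m*v/4)
V(7, -1 + h)² = (-¾ + (¼)*7*(-1 - 5))² = (-¾ + (¼)*7*(-6))² = (-¾ - 21/2)² = (-45/4)² = 2025/16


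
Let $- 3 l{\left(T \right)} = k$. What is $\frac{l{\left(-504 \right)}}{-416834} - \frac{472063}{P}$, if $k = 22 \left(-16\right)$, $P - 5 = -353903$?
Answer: $\frac{8942290205}{6705305406} \approx 1.3336$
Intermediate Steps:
$P = -353898$ ($P = 5 - 353903 = -353898$)
$k = -352$
$l{\left(T \right)} = \frac{352}{3}$ ($l{\left(T \right)} = \left(- \frac{1}{3}\right) \left(-352\right) = \frac{352}{3}$)
$\frac{l{\left(-504 \right)}}{-416834} - \frac{472063}{P} = \frac{352}{3 \left(-416834\right)} - \frac{472063}{-353898} = \frac{352}{3} \left(- \frac{1}{416834}\right) - - \frac{472063}{353898} = - \frac{16}{56841} + \frac{472063}{353898} = \frac{8942290205}{6705305406}$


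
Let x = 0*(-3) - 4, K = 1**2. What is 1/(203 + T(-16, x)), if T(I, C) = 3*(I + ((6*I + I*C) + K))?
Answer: 1/62 ≈ 0.016129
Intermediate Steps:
K = 1
x = -4 (x = 0 - 4 = -4)
T(I, C) = 3 + 21*I + 3*C*I (T(I, C) = 3*(I + ((6*I + I*C) + 1)) = 3*(I + ((6*I + C*I) + 1)) = 3*(I + (1 + 6*I + C*I)) = 3*(1 + 7*I + C*I) = 3 + 21*I + 3*C*I)
1/(203 + T(-16, x)) = 1/(203 + (3 + 21*(-16) + 3*(-4)*(-16))) = 1/(203 + (3 - 336 + 192)) = 1/(203 - 141) = 1/62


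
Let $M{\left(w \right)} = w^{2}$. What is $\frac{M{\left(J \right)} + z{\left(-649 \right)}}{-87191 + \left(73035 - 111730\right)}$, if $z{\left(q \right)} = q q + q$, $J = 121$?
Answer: $- \frac{435193}{125886} \approx -3.457$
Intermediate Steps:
$z{\left(q \right)} = q + q^{2}$ ($z{\left(q \right)} = q^{2} + q = q + q^{2}$)
$\frac{M{\left(J \right)} + z{\left(-649 \right)}}{-87191 + \left(73035 - 111730\right)} = \frac{121^{2} - 649 \left(1 - 649\right)}{-87191 + \left(73035 - 111730\right)} = \frac{14641 - -420552}{-87191 + \left(73035 - 111730\right)} = \frac{14641 + 420552}{-87191 - 38695} = \frac{435193}{-125886} = 435193 \left(- \frac{1}{125886}\right) = - \frac{435193}{125886}$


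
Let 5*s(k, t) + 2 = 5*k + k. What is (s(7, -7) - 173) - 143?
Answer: -308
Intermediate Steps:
s(k, t) = -⅖ + 6*k/5 (s(k, t) = -⅖ + (5*k + k)/5 = -⅖ + (6*k)/5 = -⅖ + 6*k/5)
(s(7, -7) - 173) - 143 = ((-⅖ + (6/5)*7) - 173) - 143 = ((-⅖ + 42/5) - 173) - 143 = (8 - 173) - 143 = -165 - 143 = -308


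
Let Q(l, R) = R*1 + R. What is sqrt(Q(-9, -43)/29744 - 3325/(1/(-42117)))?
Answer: sqrt(45818528354654)/572 ≈ 11834.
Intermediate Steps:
Q(l, R) = 2*R (Q(l, R) = R + R = 2*R)
sqrt(Q(-9, -43)/29744 - 3325/(1/(-42117))) = sqrt((2*(-43))/29744 - 3325/(1/(-42117))) = sqrt(-86*1/29744 - 3325/(-1/42117)) = sqrt(-43/14872 - 3325*(-42117)) = sqrt(-43/14872 + 140039025) = sqrt(2082660379757/14872) = sqrt(45818528354654)/572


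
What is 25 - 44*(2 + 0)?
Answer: -63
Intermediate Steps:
25 - 44*(2 + 0) = 25 - 44*2 = 25 - 88 = -63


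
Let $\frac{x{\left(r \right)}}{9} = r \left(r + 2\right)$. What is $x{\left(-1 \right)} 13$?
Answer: $-117$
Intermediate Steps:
$x{\left(r \right)} = 9 r \left(2 + r\right)$ ($x{\left(r \right)} = 9 r \left(r + 2\right) = 9 r \left(2 + r\right)$)
$x{\left(-1 \right)} 13 = 9 \left(-1\right) \left(2 - 1\right) 13 = 9 \left(-1\right) 1 \cdot 13 = \left(-9\right) 13 = -117$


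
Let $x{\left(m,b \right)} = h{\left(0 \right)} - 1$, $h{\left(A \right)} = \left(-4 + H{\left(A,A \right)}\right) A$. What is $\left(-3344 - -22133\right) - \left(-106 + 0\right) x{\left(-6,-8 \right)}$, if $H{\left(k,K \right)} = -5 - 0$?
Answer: $18683$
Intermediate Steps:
$H{\left(k,K \right)} = -5$ ($H{\left(k,K \right)} = -5 + 0 = -5$)
$h{\left(A \right)} = - 9 A$ ($h{\left(A \right)} = \left(-4 - 5\right) A = - 9 A$)
$x{\left(m,b \right)} = -1$ ($x{\left(m,b \right)} = \left(-9\right) 0 - 1 = 0 - 1 = -1$)
$\left(-3344 - -22133\right) - \left(-106 + 0\right) x{\left(-6,-8 \right)} = \left(-3344 - -22133\right) - \left(-106 + 0\right) \left(-1\right) = \left(-3344 + 22133\right) - \left(-106\right) \left(-1\right) = 18789 - 106 = 18683$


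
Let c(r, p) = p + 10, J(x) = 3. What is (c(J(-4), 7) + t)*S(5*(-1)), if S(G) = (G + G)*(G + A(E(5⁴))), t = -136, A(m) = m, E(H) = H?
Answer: 737800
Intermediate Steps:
c(r, p) = 10 + p
S(G) = 2*G*(625 + G) (S(G) = (G + G)*(G + 5⁴) = (2*G)*(G + 625) = (2*G)*(625 + G) = 2*G*(625 + G))
(c(J(-4), 7) + t)*S(5*(-1)) = ((10 + 7) - 136)*(2*(5*(-1))*(625 + 5*(-1))) = (17 - 136)*(2*(-5)*(625 - 5)) = -238*(-5)*620 = -119*(-6200) = 737800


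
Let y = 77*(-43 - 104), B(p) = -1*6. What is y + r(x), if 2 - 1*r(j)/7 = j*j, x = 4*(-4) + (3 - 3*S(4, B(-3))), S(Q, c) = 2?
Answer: -13832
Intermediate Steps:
B(p) = -6
y = -11319 (y = 77*(-147) = -11319)
x = -19 (x = 4*(-4) + (3 - 3*2) = -16 + (3 - 6) = -16 - 3 = -19)
r(j) = 14 - 7*j**2 (r(j) = 14 - 7*j*j = 14 - 7*j**2)
y + r(x) = -11319 + (14 - 7*(-19)**2) = -11319 + (14 - 7*361) = -11319 + (14 - 2527) = -11319 - 2513 = -13832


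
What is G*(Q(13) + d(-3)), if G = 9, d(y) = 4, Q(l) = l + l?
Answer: 270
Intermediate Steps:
Q(l) = 2*l
G*(Q(13) + d(-3)) = 9*(2*13 + 4) = 9*(26 + 4) = 9*30 = 270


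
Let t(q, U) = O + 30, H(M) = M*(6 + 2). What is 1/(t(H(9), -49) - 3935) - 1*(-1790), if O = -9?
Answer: 7006059/3914 ≈ 1790.0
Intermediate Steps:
H(M) = 8*M (H(M) = M*8 = 8*M)
t(q, U) = 21 (t(q, U) = -9 + 30 = 21)
1/(t(H(9), -49) - 3935) - 1*(-1790) = 1/(21 - 3935) - 1*(-1790) = 1/(-3914) + 1790 = -1/3914 + 1790 = 7006059/3914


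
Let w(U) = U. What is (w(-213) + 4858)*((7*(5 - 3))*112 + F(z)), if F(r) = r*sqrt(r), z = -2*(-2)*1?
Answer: 7320520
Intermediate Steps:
z = 4 (z = 4*1 = 4)
F(r) = r**(3/2)
(w(-213) + 4858)*((7*(5 - 3))*112 + F(z)) = (-213 + 4858)*((7*(5 - 3))*112 + 4**(3/2)) = 4645*((7*2)*112 + 8) = 4645*(14*112 + 8) = 4645*(1568 + 8) = 4645*1576 = 7320520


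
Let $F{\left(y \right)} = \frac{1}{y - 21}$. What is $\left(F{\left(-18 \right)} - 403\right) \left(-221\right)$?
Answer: $\frac{267206}{3} \approx 89069.0$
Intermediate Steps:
$F{\left(y \right)} = \frac{1}{-21 + y}$
$\left(F{\left(-18 \right)} - 403\right) \left(-221\right) = \left(\frac{1}{-21 - 18} - 403\right) \left(-221\right) = \left(\frac{1}{-39} - 403\right) \left(-221\right) = \left(- \frac{1}{39} - 403\right) \left(-221\right) = \left(- \frac{15718}{39}\right) \left(-221\right) = \frac{267206}{3}$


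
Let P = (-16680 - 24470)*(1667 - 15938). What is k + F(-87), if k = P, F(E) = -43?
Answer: 587251607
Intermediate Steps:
P = 587251650 (P = -41150*(-14271) = 587251650)
k = 587251650
k + F(-87) = 587251650 - 43 = 587251607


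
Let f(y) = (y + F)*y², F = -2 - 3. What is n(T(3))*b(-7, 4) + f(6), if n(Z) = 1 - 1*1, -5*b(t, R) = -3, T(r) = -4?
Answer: 36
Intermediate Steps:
F = -5
f(y) = y²*(-5 + y) (f(y) = (y - 5)*y² = (-5 + y)*y² = y²*(-5 + y))
b(t, R) = ⅗ (b(t, R) = -⅕*(-3) = ⅗)
n(Z) = 0 (n(Z) = 1 - 1 = 0)
n(T(3))*b(-7, 4) + f(6) = 0*(⅗) + 6²*(-5 + 6) = 0 + 36*1 = 0 + 36 = 36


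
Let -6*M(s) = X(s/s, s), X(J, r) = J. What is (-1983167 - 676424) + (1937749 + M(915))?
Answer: -4331053/6 ≈ -7.2184e+5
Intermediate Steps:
M(s) = -1/6 (M(s) = -s/(6*s) = -1/6*1 = -1/6)
(-1983167 - 676424) + (1937749 + M(915)) = (-1983167 - 676424) + (1937749 - 1/6) = -2659591 + 11626493/6 = -4331053/6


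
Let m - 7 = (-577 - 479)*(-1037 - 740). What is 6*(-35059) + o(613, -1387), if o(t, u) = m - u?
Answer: 1667552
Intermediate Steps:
m = 1876519 (m = 7 + (-577 - 479)*(-1037 - 740) = 7 - 1056*(-1777) = 7 + 1876512 = 1876519)
o(t, u) = 1876519 - u
6*(-35059) + o(613, -1387) = 6*(-35059) + (1876519 - 1*(-1387)) = -210354 + (1876519 + 1387) = -210354 + 1877906 = 1667552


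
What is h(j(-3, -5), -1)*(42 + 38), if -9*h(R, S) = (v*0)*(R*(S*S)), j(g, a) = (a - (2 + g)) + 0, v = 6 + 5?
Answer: 0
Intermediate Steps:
v = 11
j(g, a) = -2 + a - g (j(g, a) = (a + (-2 - g)) + 0 = (-2 + a - g) + 0 = -2 + a - g)
h(R, S) = 0 (h(R, S) = -11*0*R*(S*S)/9 = -0*R*S² = -⅑*0 = 0)
h(j(-3, -5), -1)*(42 + 38) = 0*(42 + 38) = 0*80 = 0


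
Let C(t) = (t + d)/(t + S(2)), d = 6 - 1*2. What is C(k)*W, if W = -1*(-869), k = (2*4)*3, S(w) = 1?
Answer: 24332/25 ≈ 973.28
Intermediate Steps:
d = 4 (d = 6 - 2 = 4)
k = 24 (k = 8*3 = 24)
C(t) = (4 + t)/(1 + t) (C(t) = (t + 4)/(t + 1) = (4 + t)/(1 + t))
W = 869
C(k)*W = ((4 + 24)/(1 + 24))*869 = (28/25)*869 = 24332/25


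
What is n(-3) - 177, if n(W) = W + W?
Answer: -183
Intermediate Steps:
n(W) = 2*W
n(-3) - 177 = 2*(-3) - 177 = -6 - 177 = -183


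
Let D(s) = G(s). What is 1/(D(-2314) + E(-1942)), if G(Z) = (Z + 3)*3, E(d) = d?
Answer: -1/8875 ≈ -0.00011268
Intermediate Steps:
G(Z) = 9 + 3*Z (G(Z) = (3 + Z)*3 = 9 + 3*Z)
D(s) = 9 + 3*s
1/(D(-2314) + E(-1942)) = 1/((9 + 3*(-2314)) - 1942) = 1/((9 - 6942) - 1942) = 1/(-6933 - 1942) = 1/(-8875) = -1/8875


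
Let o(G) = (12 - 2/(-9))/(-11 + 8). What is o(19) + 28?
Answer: 646/27 ≈ 23.926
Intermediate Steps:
o(G) = -110/27 (o(G) = (12 - 2*(-⅑))/(-3) = (12 + 2/9)*(-⅓) = (110/9)*(-⅓) = -110/27)
o(19) + 28 = -110/27 + 28 = 646/27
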